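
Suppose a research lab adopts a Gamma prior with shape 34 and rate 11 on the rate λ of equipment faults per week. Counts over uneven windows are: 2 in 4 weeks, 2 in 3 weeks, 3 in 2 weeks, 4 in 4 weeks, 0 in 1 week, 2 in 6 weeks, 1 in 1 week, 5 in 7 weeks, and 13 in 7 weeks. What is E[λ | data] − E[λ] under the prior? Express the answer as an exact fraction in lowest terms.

-419/253

Total count: 2 + 2 + 3 + 4 + 0 + 2 + 1 + 5 + 13 = 32.
Total exposure: 4 + 3 + 2 + 4 + 1 + 6 + 1 + 7 + 7 = 35 weeks.
The Gamma prior is conjugate for the Poisson rate, so λ | data ~ Gamma(34+32, 11+35) = Gamma(66, 46).
Posterior mean = 66/46 = 33/23; prior mean = 34/11 = 34/11. Difference = 33/23 − 34/11 = -419/253.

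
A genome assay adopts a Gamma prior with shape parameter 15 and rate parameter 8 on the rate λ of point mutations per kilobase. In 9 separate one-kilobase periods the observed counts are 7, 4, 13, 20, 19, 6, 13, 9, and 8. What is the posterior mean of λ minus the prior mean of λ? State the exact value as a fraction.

Total count: 7 + 4 + 13 + 20 + 19 + 6 + 13 + 9 + 8 = 99.
Total exposure: 9 kilobases.
By Gamma–Poisson conjugacy, the posterior is Gamma(α + Σx, β + Σt) = Gamma(15 + 99, 8 + 9) = Gamma(114, 17).
Posterior mean = 114/17 = 114/17; prior mean = 15/8 = 15/8. Difference = 114/17 − 15/8 = 657/136.

657/136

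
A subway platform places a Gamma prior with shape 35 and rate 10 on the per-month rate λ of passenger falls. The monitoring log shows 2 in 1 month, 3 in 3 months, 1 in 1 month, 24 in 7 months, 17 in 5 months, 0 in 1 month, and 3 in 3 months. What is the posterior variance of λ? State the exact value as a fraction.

85/961

Total count: 2 + 3 + 1 + 24 + 17 + 0 + 3 = 50.
Total exposure: 1 + 3 + 1 + 7 + 5 + 1 + 3 = 21 months.
The Gamma prior is conjugate for the Poisson rate, so λ | data ~ Gamma(35+50, 10+21) = Gamma(85, 31).
Posterior variance = α'/β'² = 85/961.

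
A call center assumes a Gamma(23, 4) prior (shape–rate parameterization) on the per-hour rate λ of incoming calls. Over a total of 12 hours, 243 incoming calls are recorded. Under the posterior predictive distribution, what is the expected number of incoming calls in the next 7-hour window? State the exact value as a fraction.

Total count 243 over total exposure 12 hours.
Posterior: α' = 23 + 243 = 266, β' = 4 + 12 = 16.
Predictive mean over a 7-hour window = T·E[λ|data] = 7·266/16 = 931/8.

931/8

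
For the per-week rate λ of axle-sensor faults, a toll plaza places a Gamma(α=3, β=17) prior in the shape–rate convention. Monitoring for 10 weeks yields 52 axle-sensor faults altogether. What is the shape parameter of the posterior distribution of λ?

55

Total count 52 over total exposure 10 weeks.
Gamma(α, β) with Poisson data over total exposure Σt gives posterior Gamma(α+Σx, β+Σt) = Gamma(55, 27).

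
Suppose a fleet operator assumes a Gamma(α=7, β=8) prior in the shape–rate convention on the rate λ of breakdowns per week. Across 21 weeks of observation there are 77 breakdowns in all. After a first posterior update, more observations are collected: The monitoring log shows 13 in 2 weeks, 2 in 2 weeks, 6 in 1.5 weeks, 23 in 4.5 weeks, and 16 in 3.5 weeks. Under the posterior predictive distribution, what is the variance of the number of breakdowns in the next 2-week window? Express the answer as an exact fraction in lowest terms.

Total count 77 over total exposure 21 weeks.
After the first batch: Gamma(7 + 77, 8 + 21) = Gamma(84, 29).
Total count: 13 + 2 + 6 + 23 + 16 = 60.
Total exposure: 2 + 2 + 1.5 + 4.5 + 3.5 = 13.5 weeks.
After the second batch: Gamma(84 + 60, 29 + 13.5) = Gamma(144, 85/2).
The posterior predictive for a window of length T is Negative Binomial with variance T·α'·(β'+T)/β'² = 2·144·(89/2)/(7225/4) = 51264/7225.

51264/7225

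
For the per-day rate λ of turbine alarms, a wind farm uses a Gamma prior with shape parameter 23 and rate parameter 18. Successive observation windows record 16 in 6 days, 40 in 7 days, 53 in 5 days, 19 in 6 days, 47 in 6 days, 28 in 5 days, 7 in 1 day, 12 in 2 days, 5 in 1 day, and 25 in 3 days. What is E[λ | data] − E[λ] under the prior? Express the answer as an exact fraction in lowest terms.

119/36

Total count: 16 + 40 + 53 + 19 + 47 + 28 + 7 + 12 + 5 + 25 = 252.
Total exposure: 6 + 7 + 5 + 6 + 6 + 5 + 1 + 2 + 1 + 3 = 42 days.
Gamma(α, β) with Poisson data over total exposure Σt gives posterior Gamma(α+Σx, β+Σt) = Gamma(275, 60).
Posterior mean = 275/60 = 55/12; prior mean = 23/18 = 23/18. Difference = 55/12 − 23/18 = 119/36.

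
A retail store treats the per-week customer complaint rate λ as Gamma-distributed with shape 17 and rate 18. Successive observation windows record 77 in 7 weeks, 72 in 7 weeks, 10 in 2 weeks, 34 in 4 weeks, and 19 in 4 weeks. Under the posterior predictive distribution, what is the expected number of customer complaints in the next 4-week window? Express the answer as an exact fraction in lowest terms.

Total count: 77 + 72 + 10 + 34 + 19 = 212.
Total exposure: 7 + 7 + 2 + 4 + 4 = 24 weeks.
By Gamma–Poisson conjugacy, the posterior is Gamma(α + Σx, β + Σt) = Gamma(17 + 212, 18 + 24) = Gamma(229, 42).
Predictive mean over a 4-week window = T·E[λ|data] = 4·229/42 = 458/21.

458/21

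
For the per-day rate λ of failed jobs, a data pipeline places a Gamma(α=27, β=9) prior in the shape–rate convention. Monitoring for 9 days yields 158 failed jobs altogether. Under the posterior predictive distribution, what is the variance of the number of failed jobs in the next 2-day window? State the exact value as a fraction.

1850/81

Total count 158 over total exposure 9 days.
Conjugate update: add total count to the shape and total exposure to the rate, giving Gamma(185, 18).
The posterior predictive for a window of length T is Negative Binomial with variance T·α'·(β'+T)/β'² = 2·185·20/324 = 1850/81.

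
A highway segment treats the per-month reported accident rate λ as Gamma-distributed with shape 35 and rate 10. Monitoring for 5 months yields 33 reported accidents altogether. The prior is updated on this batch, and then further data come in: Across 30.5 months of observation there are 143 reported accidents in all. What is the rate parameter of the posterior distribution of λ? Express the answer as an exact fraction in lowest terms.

91/2

Total count 33 over total exposure 5 months.
After the first batch: Gamma(35 + 33, 10 + 5) = Gamma(68, 15).
Total count 143 over total exposure 30.5 months.
After the second batch: Gamma(68 + 143, 15 + 30.5) = Gamma(211, 91/2).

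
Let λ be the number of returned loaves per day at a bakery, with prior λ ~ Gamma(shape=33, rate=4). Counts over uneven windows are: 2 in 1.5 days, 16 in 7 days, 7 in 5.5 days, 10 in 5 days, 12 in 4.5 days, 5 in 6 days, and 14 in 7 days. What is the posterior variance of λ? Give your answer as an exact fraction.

Total count: 2 + 16 + 7 + 10 + 12 + 5 + 14 = 66.
Total exposure: 1.5 + 7 + 5.5 + 5 + 4.5 + 6 + 7 = 36.5 days.
Posterior: α' = 33 + 66 = 99, β' = 4 + 36.5 = 81/2.
Posterior variance = α'/β'² = 99/(6561/4) = 44/729.

44/729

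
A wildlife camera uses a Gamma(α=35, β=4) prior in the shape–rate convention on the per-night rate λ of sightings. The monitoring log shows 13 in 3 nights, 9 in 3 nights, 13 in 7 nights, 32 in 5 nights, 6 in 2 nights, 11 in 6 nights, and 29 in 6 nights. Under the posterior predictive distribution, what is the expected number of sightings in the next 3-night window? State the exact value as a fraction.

Total count: 13 + 9 + 13 + 32 + 6 + 11 + 29 = 113.
Total exposure: 3 + 3 + 7 + 5 + 2 + 6 + 6 = 32 nights.
Conjugate update: add total count to the shape and total exposure to the rate, giving Gamma(148, 36).
Predictive mean over a 3-night window = T·E[λ|data] = 3·148/36 = 37/3.

37/3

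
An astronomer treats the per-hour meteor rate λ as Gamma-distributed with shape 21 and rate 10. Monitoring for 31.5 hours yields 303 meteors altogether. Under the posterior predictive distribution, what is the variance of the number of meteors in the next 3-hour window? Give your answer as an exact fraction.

173016/6889

Total count 303 over total exposure 31.5 hours.
Posterior: α' = 21 + 303 = 324, β' = 10 + 31.5 = 83/2.
The posterior predictive for a window of length T is Negative Binomial with variance T·α'·(β'+T)/β'² = 3·324·(89/2)/(6889/4) = 173016/6889.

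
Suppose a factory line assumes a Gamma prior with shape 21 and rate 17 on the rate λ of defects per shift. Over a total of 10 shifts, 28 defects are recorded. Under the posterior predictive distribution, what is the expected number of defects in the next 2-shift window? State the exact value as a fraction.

Total count 28 over total exposure 10 shifts.
Gamma(α, β) with Poisson data over total exposure Σt gives posterior Gamma(α+Σx, β+Σt) = Gamma(49, 27).
Predictive mean over a 2-shift window = T·E[λ|data] = 2·49/27 = 98/27.

98/27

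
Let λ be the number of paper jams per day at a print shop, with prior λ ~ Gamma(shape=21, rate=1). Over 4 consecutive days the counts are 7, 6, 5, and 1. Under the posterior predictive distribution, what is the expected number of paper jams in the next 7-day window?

Total count: 7 + 6 + 5 + 1 = 19.
Total exposure: 4 days.
Gamma(α, β) with Poisson data over total exposure Σt gives posterior Gamma(α+Σx, β+Σt) = Gamma(40, 5).
Predictive mean over a 7-day window = T·E[λ|data] = 7·40/5 = 56.

56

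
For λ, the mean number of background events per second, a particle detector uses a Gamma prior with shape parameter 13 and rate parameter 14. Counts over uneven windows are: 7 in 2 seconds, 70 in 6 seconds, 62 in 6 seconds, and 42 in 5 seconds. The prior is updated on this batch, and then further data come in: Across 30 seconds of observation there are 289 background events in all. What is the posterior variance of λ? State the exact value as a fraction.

23/189

Total count: 7 + 70 + 62 + 42 = 181.
Total exposure: 2 + 6 + 6 + 5 = 19 seconds.
After the first batch: Gamma(13 + 181, 14 + 19) = Gamma(194, 33).
Total count 289 over total exposure 30 seconds.
After the second batch: Gamma(194 + 289, 33 + 30) = Gamma(483, 63).
Posterior variance = α'/β'² = 483/3969 = 23/189.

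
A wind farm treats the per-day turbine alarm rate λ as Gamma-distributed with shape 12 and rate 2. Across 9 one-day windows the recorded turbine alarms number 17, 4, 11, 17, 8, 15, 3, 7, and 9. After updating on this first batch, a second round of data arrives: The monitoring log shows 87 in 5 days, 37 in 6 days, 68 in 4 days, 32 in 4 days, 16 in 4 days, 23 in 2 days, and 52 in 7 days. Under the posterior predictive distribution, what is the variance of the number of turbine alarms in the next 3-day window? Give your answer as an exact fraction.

Total count: 17 + 4 + 11 + 17 + 8 + 15 + 3 + 7 + 9 = 91.
Total exposure: 9 days.
After the first batch: Gamma(12 + 91, 2 + 9) = Gamma(103, 11).
Total count: 87 + 37 + 68 + 32 + 16 + 23 + 52 = 315.
Total exposure: 5 + 6 + 4 + 4 + 4 + 2 + 7 = 32 days.
After the second batch: Gamma(103 + 315, 11 + 32) = Gamma(418, 43).
The posterior predictive for a window of length T is Negative Binomial with variance T·α'·(β'+T)/β'² = 3·418·46/1849 = 57684/1849.

57684/1849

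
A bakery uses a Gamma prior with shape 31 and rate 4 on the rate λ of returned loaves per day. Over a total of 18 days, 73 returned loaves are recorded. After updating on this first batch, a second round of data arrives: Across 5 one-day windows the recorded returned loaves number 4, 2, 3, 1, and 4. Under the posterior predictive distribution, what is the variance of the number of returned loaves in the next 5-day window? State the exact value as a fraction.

Total count 73 over total exposure 18 days.
After the first batch: Gamma(31 + 73, 4 + 18) = Gamma(104, 22).
Total count: 4 + 2 + 3 + 1 + 4 = 14.
Total exposure: 5 days.
After the second batch: Gamma(104 + 14, 22 + 5) = Gamma(118, 27).
The posterior predictive for a window of length T is Negative Binomial with variance T·α'·(β'+T)/β'² = 5·118·32/729 = 18880/729.

18880/729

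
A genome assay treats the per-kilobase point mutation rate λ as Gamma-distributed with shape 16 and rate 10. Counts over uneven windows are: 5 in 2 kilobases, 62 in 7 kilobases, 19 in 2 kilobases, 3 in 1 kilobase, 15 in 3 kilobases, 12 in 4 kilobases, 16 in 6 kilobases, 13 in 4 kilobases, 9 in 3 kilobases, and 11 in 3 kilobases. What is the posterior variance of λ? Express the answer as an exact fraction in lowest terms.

Total count: 5 + 62 + 19 + 3 + 15 + 12 + 16 + 13 + 9 + 11 = 165.
Total exposure: 2 + 7 + 2 + 1 + 3 + 4 + 6 + 4 + 3 + 3 = 35 kilobases.
Conjugate update: add total count to the shape and total exposure to the rate, giving Gamma(181, 45).
Posterior variance = α'/β'² = 181/2025.

181/2025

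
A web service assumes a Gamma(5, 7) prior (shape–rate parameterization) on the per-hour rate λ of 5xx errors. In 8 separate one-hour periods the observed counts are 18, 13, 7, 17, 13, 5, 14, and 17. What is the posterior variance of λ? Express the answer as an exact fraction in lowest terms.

109/225

Total count: 18 + 13 + 7 + 17 + 13 + 5 + 14 + 17 = 104.
Total exposure: 8 hours.
Posterior: α' = 5 + 104 = 109, β' = 7 + 8 = 15.
Posterior variance = α'/β'² = 109/225.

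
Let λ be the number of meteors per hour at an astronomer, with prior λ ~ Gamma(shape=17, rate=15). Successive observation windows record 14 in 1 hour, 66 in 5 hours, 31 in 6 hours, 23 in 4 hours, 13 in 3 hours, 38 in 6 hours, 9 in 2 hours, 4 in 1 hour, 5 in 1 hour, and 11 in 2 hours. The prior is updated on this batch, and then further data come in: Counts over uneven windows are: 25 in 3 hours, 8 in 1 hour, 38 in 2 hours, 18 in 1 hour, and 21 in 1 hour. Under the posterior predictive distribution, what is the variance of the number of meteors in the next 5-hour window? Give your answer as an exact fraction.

100595/2916

Total count: 14 + 66 + 31 + 23 + 13 + 38 + 9 + 4 + 5 + 11 = 214.
Total exposure: 1 + 5 + 6 + 4 + 3 + 6 + 2 + 1 + 1 + 2 = 31 hours.
After the first batch: Gamma(17 + 214, 15 + 31) = Gamma(231, 46).
Total count: 25 + 8 + 38 + 18 + 21 = 110.
Total exposure: 3 + 1 + 2 + 1 + 1 = 8 hours.
After the second batch: Gamma(231 + 110, 46 + 8) = Gamma(341, 54).
The posterior predictive for a window of length T is Negative Binomial with variance T·α'·(β'+T)/β'² = 5·341·59/2916 = 100595/2916.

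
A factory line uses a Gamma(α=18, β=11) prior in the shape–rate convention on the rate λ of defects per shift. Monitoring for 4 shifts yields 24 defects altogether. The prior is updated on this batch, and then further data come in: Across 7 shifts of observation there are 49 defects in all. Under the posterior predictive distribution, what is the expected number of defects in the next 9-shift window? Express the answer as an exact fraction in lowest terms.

819/22

Total count 24 over total exposure 4 shifts.
After the first batch: Gamma(18 + 24, 11 + 4) = Gamma(42, 15).
Total count 49 over total exposure 7 shifts.
After the second batch: Gamma(42 + 49, 15 + 7) = Gamma(91, 22).
Predictive mean over a 9-shift window = T·E[λ|data] = 9·91/22 = 819/22.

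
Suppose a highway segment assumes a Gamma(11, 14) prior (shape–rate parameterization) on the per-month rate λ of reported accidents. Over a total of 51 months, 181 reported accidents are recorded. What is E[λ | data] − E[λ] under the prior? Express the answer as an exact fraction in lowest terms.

1973/910

Total count 181 over total exposure 51 months.
By Gamma–Poisson conjugacy, the posterior is Gamma(α + Σx, β + Σt) = Gamma(11 + 181, 14 + 51) = Gamma(192, 65).
Posterior mean = 192/65 = 192/65; prior mean = 11/14 = 11/14. Difference = 192/65 − 11/14 = 1973/910.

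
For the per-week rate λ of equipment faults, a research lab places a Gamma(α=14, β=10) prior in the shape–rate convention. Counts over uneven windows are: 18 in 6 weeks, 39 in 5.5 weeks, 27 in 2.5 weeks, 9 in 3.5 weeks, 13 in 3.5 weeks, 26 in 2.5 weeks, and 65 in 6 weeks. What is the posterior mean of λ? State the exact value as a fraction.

Total count: 18 + 39 + 27 + 9 + 13 + 26 + 65 = 197.
Total exposure: 6 + 5.5 + 2.5 + 3.5 + 3.5 + 2.5 + 6 = 29.5 weeks.
Posterior: α' = 14 + 197 = 211, β' = 10 + 29.5 = 79/2.
Posterior mean = α'/β' = 211/(79/2) = 422/79.

422/79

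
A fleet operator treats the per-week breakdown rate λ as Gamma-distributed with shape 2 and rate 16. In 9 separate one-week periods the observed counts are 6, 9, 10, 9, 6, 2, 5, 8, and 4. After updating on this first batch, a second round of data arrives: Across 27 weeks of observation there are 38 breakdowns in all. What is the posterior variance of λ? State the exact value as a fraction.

99/2704

Total count: 6 + 9 + 10 + 9 + 6 + 2 + 5 + 8 + 4 = 59.
Total exposure: 9 weeks.
After the first batch: Gamma(2 + 59, 16 + 9) = Gamma(61, 25).
Total count 38 over total exposure 27 weeks.
After the second batch: Gamma(61 + 38, 25 + 27) = Gamma(99, 52).
Posterior variance = α'/β'² = 99/2704.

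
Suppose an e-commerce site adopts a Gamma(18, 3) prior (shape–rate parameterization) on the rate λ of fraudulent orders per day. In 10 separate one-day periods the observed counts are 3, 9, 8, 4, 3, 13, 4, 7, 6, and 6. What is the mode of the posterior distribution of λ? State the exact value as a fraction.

80/13

Total count: 3 + 9 + 8 + 4 + 3 + 13 + 4 + 7 + 6 + 6 = 63.
Total exposure: 10 days.
By Gamma–Poisson conjugacy, the posterior is Gamma(α + Σx, β + Σt) = Gamma(18 + 63, 3 + 10) = Gamma(81, 13).
Posterior mode = (α'−1)/β' = 80/13.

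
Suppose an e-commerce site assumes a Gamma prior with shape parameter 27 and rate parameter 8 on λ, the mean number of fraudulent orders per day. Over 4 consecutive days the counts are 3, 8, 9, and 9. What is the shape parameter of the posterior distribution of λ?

Total count: 3 + 8 + 9 + 9 = 29.
Total exposure: 4 days.
Gamma(α, β) with Poisson data over total exposure Σt gives posterior Gamma(α+Σx, β+Σt) = Gamma(56, 12).

56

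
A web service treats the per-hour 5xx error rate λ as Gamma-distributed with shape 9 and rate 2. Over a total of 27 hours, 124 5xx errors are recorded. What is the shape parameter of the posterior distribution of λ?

Total count 124 over total exposure 27 hours.
Posterior: α' = 9 + 124 = 133, β' = 2 + 27 = 29.

133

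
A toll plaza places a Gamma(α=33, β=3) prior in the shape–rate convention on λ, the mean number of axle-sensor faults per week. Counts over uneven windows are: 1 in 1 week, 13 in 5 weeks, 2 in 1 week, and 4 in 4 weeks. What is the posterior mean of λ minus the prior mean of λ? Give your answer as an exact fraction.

-101/14

Total count: 1 + 13 + 2 + 4 = 20.
Total exposure: 1 + 5 + 1 + 4 = 11 weeks.
Gamma(α, β) with Poisson data over total exposure Σt gives posterior Gamma(α+Σx, β+Σt) = Gamma(53, 14).
Posterior mean = 53/14 = 53/14; prior mean = 33/3 = 11. Difference = 53/14 − 11 = -101/14.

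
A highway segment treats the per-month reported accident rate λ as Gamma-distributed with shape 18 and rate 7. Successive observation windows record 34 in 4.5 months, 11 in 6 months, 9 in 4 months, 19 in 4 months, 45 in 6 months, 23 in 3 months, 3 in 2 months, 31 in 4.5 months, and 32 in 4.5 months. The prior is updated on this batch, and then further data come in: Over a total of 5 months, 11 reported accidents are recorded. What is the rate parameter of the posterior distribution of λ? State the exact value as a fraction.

101/2

Total count: 34 + 11 + 9 + 19 + 45 + 23 + 3 + 31 + 32 = 207.
Total exposure: 4.5 + 6 + 4 + 4 + 6 + 3 + 2 + 4.5 + 4.5 = 38.5 months.
After the first batch: Gamma(18 + 207, 7 + 38.5) = Gamma(225, 91/2).
Total count 11 over total exposure 5 months.
After the second batch: Gamma(225 + 11, 91/2 + 5) = Gamma(236, 101/2).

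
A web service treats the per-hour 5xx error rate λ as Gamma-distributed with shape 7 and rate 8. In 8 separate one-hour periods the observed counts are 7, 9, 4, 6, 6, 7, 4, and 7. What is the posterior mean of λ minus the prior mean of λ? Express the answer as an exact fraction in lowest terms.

Total count: 7 + 9 + 4 + 6 + 6 + 7 + 4 + 7 = 50.
Total exposure: 8 hours.
Gamma(α, β) with Poisson data over total exposure Σt gives posterior Gamma(α+Σx, β+Σt) = Gamma(57, 16).
Posterior mean = 57/16 = 57/16; prior mean = 7/8 = 7/8. Difference = 57/16 − 7/8 = 43/16.

43/16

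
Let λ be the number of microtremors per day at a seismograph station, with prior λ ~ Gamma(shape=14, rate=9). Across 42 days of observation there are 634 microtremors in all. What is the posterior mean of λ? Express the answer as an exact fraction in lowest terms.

216/17

Total count 634 over total exposure 42 days.
Gamma(α, β) with Poisson data over total exposure Σt gives posterior Gamma(α+Σx, β+Σt) = Gamma(648, 51).
Posterior mean = α'/β' = 648/51 = 216/17.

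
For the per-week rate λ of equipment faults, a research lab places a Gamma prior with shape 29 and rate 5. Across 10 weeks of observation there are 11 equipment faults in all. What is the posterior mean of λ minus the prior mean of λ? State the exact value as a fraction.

Total count 11 over total exposure 10 weeks.
Conjugate update: add total count to the shape and total exposure to the rate, giving Gamma(40, 15).
Posterior mean = 40/15 = 8/3; prior mean = 29/5 = 29/5. Difference = 8/3 − 29/5 = -47/15.

-47/15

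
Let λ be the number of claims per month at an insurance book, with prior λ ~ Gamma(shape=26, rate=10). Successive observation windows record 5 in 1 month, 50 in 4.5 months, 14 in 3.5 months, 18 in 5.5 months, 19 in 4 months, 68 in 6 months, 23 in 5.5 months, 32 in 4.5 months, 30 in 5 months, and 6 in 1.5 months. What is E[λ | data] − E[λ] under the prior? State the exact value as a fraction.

Total count: 5 + 50 + 14 + 18 + 19 + 68 + 23 + 32 + 30 + 6 = 265.
Total exposure: 1 + 4.5 + 3.5 + 5.5 + 4 + 6 + 5.5 + 4.5 + 5 + 1.5 = 41 months.
Posterior: α' = 26 + 265 = 291, β' = 10 + 41 = 51.
Posterior mean = 291/51 = 97/17; prior mean = 26/10 = 13/5. Difference = 97/17 − 13/5 = 264/85.

264/85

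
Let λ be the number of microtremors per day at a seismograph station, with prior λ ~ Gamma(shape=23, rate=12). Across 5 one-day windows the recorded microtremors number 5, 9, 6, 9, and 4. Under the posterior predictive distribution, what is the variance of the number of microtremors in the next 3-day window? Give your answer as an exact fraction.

Total count: 5 + 9 + 6 + 9 + 4 = 33.
Total exposure: 5 days.
Gamma(α, β) with Poisson data over total exposure Σt gives posterior Gamma(α+Σx, β+Σt) = Gamma(56, 17).
The posterior predictive for a window of length T is Negative Binomial with variance T·α'·(β'+T)/β'² = 3·56·20/289 = 3360/289.

3360/289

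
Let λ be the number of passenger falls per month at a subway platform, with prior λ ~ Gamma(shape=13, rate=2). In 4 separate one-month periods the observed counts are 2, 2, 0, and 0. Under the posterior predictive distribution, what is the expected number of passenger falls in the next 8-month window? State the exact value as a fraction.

Total count: 2 + 2 + 0 + 0 = 4.
Total exposure: 4 months.
Gamma(α, β) with Poisson data over total exposure Σt gives posterior Gamma(α+Σx, β+Σt) = Gamma(17, 6).
Predictive mean over an 8-month window = T·E[λ|data] = 8·17/6 = 68/3.

68/3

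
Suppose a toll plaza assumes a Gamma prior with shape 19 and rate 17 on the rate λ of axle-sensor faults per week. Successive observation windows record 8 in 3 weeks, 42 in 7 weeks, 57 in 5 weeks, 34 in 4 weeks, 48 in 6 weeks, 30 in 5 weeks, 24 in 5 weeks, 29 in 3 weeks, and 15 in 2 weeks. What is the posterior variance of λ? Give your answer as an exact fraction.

34/361

Total count: 8 + 42 + 57 + 34 + 48 + 30 + 24 + 29 + 15 = 287.
Total exposure: 3 + 7 + 5 + 4 + 6 + 5 + 5 + 3 + 2 = 40 weeks.
Posterior: α' = 19 + 287 = 306, β' = 17 + 40 = 57.
Posterior variance = α'/β'² = 306/3249 = 34/361.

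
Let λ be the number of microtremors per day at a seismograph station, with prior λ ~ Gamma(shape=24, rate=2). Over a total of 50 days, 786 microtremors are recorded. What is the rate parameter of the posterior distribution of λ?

Total count 786 over total exposure 50 days.
Posterior: α' = 24 + 786 = 810, β' = 2 + 50 = 52.

52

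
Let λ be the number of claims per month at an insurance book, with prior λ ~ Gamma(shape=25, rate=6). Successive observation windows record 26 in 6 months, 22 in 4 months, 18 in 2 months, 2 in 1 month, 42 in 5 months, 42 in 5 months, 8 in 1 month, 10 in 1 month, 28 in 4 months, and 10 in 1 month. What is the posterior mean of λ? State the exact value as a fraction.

233/36

Total count: 26 + 22 + 18 + 2 + 42 + 42 + 8 + 10 + 28 + 10 = 208.
Total exposure: 6 + 4 + 2 + 1 + 5 + 5 + 1 + 1 + 4 + 1 = 30 months.
The Gamma prior is conjugate for the Poisson rate, so λ | data ~ Gamma(25+208, 6+30) = Gamma(233, 36).
Posterior mean = α'/β' = 233/36.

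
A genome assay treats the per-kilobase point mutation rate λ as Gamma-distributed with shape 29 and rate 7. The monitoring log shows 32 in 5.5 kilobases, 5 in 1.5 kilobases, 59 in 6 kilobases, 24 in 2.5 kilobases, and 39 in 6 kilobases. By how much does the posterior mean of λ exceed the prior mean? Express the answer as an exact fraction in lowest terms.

979/399

Total count: 32 + 5 + 59 + 24 + 39 = 159.
Total exposure: 5.5 + 1.5 + 6 + 2.5 + 6 = 21.5 kilobases.
Gamma(α, β) with Poisson data over total exposure Σt gives posterior Gamma(α+Σx, β+Σt) = Gamma(188, 57/2).
Posterior mean = 188/(57/2) = 376/57; prior mean = 29/7 = 29/7. Difference = 376/57 − 29/7 = 979/399.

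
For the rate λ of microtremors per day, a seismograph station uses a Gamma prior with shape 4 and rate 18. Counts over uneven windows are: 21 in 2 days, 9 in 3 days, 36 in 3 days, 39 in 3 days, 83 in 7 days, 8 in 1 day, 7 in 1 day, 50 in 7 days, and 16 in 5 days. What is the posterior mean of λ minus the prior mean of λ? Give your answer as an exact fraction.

2357/450

Total count: 21 + 9 + 36 + 39 + 83 + 8 + 7 + 50 + 16 = 269.
Total exposure: 2 + 3 + 3 + 3 + 7 + 1 + 1 + 7 + 5 = 32 days.
Posterior: α' = 4 + 269 = 273, β' = 18 + 32 = 50.
Posterior mean = 273/50 = 273/50; prior mean = 4/18 = 2/9. Difference = 273/50 − 2/9 = 2357/450.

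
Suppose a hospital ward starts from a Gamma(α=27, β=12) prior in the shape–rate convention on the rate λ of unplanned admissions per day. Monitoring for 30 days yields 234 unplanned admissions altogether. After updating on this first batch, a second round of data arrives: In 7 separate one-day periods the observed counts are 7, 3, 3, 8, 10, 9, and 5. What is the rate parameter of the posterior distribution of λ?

49

Total count 234 over total exposure 30 days.
After the first batch: Gamma(27 + 234, 12 + 30) = Gamma(261, 42).
Total count: 7 + 3 + 3 + 8 + 10 + 9 + 5 = 45.
Total exposure: 7 days.
After the second batch: Gamma(261 + 45, 42 + 7) = Gamma(306, 49).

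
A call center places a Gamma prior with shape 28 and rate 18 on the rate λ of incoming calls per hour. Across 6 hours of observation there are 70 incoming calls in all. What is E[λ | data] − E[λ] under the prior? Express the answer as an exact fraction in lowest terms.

91/36

Total count 70 over total exposure 6 hours.
Gamma(α, β) with Poisson data over total exposure Σt gives posterior Gamma(α+Σx, β+Σt) = Gamma(98, 24).
Posterior mean = 98/24 = 49/12; prior mean = 28/18 = 14/9. Difference = 49/12 − 14/9 = 91/36.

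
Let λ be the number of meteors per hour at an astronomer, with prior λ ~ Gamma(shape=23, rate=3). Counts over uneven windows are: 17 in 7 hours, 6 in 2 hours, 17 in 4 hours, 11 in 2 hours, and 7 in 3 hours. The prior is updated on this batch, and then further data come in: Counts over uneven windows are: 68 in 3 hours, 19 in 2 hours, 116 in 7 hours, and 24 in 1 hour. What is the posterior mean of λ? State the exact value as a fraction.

Total count: 17 + 6 + 17 + 11 + 7 = 58.
Total exposure: 7 + 2 + 4 + 2 + 3 = 18 hours.
After the first batch: Gamma(23 + 58, 3 + 18) = Gamma(81, 21).
Total count: 68 + 19 + 116 + 24 = 227.
Total exposure: 3 + 2 + 7 + 1 = 13 hours.
After the second batch: Gamma(81 + 227, 21 + 13) = Gamma(308, 34).
Posterior mean = α'/β' = 308/34 = 154/17.

154/17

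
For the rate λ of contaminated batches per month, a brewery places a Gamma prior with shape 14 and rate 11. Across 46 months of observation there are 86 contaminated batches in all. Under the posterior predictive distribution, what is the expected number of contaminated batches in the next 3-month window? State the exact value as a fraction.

100/19

Total count 86 over total exposure 46 months.
Posterior: α' = 14 + 86 = 100, β' = 11 + 46 = 57.
Predictive mean over a 3-month window = T·E[λ|data] = 3·100/57 = 100/19.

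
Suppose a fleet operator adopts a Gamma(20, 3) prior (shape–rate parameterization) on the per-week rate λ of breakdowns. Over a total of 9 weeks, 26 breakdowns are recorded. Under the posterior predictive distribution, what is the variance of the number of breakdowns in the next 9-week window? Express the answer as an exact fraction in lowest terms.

Total count 26 over total exposure 9 weeks.
Posterior: α' = 20 + 26 = 46, β' = 3 + 9 = 12.
The posterior predictive for a window of length T is Negative Binomial with variance T·α'·(β'+T)/β'² = 9·46·21/144 = 483/8.

483/8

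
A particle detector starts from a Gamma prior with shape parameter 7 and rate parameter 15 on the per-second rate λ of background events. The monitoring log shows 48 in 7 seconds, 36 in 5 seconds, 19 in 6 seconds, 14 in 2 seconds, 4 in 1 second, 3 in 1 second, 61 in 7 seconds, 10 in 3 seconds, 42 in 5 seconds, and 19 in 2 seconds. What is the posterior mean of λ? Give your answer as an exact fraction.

263/54

Total count: 48 + 36 + 19 + 14 + 4 + 3 + 61 + 10 + 42 + 19 = 256.
Total exposure: 7 + 5 + 6 + 2 + 1 + 1 + 7 + 3 + 5 + 2 = 39 seconds.
Conjugate update: add total count to the shape and total exposure to the rate, giving Gamma(263, 54).
Posterior mean = α'/β' = 263/54.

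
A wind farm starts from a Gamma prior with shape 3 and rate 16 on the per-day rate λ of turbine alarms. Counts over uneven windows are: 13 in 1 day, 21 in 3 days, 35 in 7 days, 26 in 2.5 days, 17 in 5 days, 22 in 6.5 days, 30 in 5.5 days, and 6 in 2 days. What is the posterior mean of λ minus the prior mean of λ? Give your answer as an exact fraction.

5245/1552

Total count: 13 + 21 + 35 + 26 + 17 + 22 + 30 + 6 = 170.
Total exposure: 1 + 3 + 7 + 2.5 + 5 + 6.5 + 5.5 + 2 = 32.5 days.
Posterior: α' = 3 + 170 = 173, β' = 16 + 32.5 = 97/2.
Posterior mean = 173/(97/2) = 346/97; prior mean = 3/16 = 3/16. Difference = 346/97 − 3/16 = 5245/1552.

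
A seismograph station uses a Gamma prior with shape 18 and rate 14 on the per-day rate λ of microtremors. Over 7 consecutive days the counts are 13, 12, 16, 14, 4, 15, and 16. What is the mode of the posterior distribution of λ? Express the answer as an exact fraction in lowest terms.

107/21

Total count: 13 + 12 + 16 + 14 + 4 + 15 + 16 = 90.
Total exposure: 7 days.
Gamma(α, β) with Poisson data over total exposure Σt gives posterior Gamma(α+Σx, β+Σt) = Gamma(108, 21).
Posterior mode = (α'−1)/β' = 107/21.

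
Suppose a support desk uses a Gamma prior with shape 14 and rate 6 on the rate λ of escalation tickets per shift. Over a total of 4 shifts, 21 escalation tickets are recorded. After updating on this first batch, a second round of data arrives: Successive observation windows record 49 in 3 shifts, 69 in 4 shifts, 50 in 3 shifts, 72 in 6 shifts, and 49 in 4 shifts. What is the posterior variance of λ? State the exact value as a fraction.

Total count 21 over total exposure 4 shifts.
After the first batch: Gamma(14 + 21, 6 + 4) = Gamma(35, 10).
Total count: 49 + 69 + 50 + 72 + 49 = 289.
Total exposure: 3 + 4 + 3 + 6 + 4 = 20 shifts.
After the second batch: Gamma(35 + 289, 10 + 20) = Gamma(324, 30).
Posterior variance = α'/β'² = 324/900 = 9/25.

9/25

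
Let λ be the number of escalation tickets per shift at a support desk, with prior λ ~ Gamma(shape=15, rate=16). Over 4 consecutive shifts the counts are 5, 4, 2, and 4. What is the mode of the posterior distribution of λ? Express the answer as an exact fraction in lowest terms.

29/20

Total count: 5 + 4 + 2 + 4 = 15.
Total exposure: 4 shifts.
The Gamma prior is conjugate for the Poisson rate, so λ | data ~ Gamma(15+15, 16+4) = Gamma(30, 20).
Posterior mode = (α'−1)/β' = 29/20.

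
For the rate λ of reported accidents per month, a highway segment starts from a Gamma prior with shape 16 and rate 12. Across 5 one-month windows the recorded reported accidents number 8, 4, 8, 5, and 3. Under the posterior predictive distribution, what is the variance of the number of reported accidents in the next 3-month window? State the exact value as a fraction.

Total count: 8 + 4 + 8 + 5 + 3 = 28.
Total exposure: 5 months.
The Gamma prior is conjugate for the Poisson rate, so λ | data ~ Gamma(16+28, 12+5) = Gamma(44, 17).
The posterior predictive for a window of length T is Negative Binomial with variance T·α'·(β'+T)/β'² = 3·44·20/289 = 2640/289.

2640/289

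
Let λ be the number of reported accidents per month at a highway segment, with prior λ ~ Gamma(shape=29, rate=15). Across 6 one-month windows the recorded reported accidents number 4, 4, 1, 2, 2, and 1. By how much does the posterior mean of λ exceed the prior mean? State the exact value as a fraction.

4/35

Total count: 4 + 4 + 1 + 2 + 2 + 1 = 14.
Total exposure: 6 months.
By Gamma–Poisson conjugacy, the posterior is Gamma(α + Σx, β + Σt) = Gamma(29 + 14, 15 + 6) = Gamma(43, 21).
Posterior mean = 43/21 = 43/21; prior mean = 29/15 = 29/15. Difference = 43/21 − 29/15 = 4/35.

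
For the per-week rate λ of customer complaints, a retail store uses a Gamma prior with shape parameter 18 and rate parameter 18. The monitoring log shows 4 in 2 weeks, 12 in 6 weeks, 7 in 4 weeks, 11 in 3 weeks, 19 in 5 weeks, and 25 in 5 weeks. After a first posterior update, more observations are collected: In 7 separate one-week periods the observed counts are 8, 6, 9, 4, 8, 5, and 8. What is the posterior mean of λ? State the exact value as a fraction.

Total count: 4 + 12 + 7 + 11 + 19 + 25 = 78.
Total exposure: 2 + 6 + 4 + 3 + 5 + 5 = 25 weeks.
After the first batch: Gamma(18 + 78, 18 + 25) = Gamma(96, 43).
Total count: 8 + 6 + 9 + 4 + 8 + 5 + 8 = 48.
Total exposure: 7 weeks.
After the second batch: Gamma(96 + 48, 43 + 7) = Gamma(144, 50).
Posterior mean = α'/β' = 144/50 = 72/25.

72/25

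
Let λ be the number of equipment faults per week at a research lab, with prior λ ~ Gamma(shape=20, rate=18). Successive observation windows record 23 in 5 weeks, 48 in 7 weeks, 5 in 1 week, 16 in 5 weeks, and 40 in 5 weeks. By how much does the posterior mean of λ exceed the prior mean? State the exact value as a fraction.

Total count: 23 + 48 + 5 + 16 + 40 = 132.
Total exposure: 5 + 7 + 1 + 5 + 5 = 23 weeks.
The Gamma prior is conjugate for the Poisson rate, so λ | data ~ Gamma(20+132, 18+23) = Gamma(152, 41).
Posterior mean = 152/41 = 152/41; prior mean = 20/18 = 10/9. Difference = 152/41 − 10/9 = 958/369.

958/369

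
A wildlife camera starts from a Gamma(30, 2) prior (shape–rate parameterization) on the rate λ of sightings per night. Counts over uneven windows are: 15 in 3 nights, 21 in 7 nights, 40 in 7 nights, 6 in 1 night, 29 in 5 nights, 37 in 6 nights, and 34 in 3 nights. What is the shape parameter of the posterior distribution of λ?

212

Total count: 15 + 21 + 40 + 6 + 29 + 37 + 34 = 182.
Total exposure: 3 + 7 + 7 + 1 + 5 + 6 + 3 = 32 nights.
Conjugate update: add total count to the shape and total exposure to the rate, giving Gamma(212, 34).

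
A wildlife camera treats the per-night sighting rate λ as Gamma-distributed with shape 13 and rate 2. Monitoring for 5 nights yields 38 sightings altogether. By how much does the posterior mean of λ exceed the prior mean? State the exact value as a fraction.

Total count 38 over total exposure 5 nights.
Conjugate update: add total count to the shape and total exposure to the rate, giving Gamma(51, 7).
Posterior mean = 51/7 = 51/7; prior mean = 13/2 = 13/2. Difference = 51/7 − 13/2 = 11/14.

11/14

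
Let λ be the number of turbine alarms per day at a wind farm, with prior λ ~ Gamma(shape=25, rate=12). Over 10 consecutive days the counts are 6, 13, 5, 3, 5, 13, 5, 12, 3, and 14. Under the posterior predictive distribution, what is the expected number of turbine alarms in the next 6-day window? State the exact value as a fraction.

Total count: 6 + 13 + 5 + 3 + 5 + 13 + 5 + 12 + 3 + 14 = 79.
Total exposure: 10 days.
Posterior: α' = 25 + 79 = 104, β' = 12 + 10 = 22.
Predictive mean over a 6-day window = T·E[λ|data] = 6·104/22 = 312/11.

312/11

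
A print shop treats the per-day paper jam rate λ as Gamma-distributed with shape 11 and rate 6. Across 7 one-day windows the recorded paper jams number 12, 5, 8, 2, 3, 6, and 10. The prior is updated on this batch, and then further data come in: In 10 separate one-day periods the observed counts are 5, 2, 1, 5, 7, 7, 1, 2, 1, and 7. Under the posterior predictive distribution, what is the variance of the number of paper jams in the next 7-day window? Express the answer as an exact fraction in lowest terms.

Total count: 12 + 5 + 8 + 2 + 3 + 6 + 10 = 46.
Total exposure: 7 days.
After the first batch: Gamma(11 + 46, 6 + 7) = Gamma(57, 13).
Total count: 5 + 2 + 1 + 5 + 7 + 7 + 1 + 2 + 1 + 7 = 38.
Total exposure: 10 days.
After the second batch: Gamma(57 + 38, 13 + 10) = Gamma(95, 23).
The posterior predictive for a window of length T is Negative Binomial with variance T·α'·(β'+T)/β'² = 7·95·30/529 = 19950/529.

19950/529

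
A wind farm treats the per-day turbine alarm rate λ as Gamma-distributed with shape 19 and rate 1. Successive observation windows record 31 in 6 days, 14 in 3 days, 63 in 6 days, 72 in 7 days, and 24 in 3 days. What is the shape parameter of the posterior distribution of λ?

223

Total count: 31 + 14 + 63 + 72 + 24 = 204.
Total exposure: 6 + 3 + 6 + 7 + 3 = 25 days.
By Gamma–Poisson conjugacy, the posterior is Gamma(α + Σx, β + Σt) = Gamma(19 + 204, 1 + 25) = Gamma(223, 26).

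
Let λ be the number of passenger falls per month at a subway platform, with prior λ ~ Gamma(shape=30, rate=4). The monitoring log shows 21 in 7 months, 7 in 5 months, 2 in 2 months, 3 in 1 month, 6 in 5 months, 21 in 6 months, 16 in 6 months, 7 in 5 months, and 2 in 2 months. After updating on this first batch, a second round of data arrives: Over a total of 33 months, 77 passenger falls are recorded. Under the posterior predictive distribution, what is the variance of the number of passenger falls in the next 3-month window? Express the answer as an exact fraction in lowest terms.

Total count: 21 + 7 + 2 + 3 + 6 + 21 + 16 + 7 + 2 = 85.
Total exposure: 7 + 5 + 2 + 1 + 5 + 6 + 6 + 5 + 2 = 39 months.
After the first batch: Gamma(30 + 85, 4 + 39) = Gamma(115, 43).
Total count 77 over total exposure 33 months.
After the second batch: Gamma(115 + 77, 43 + 33) = Gamma(192, 76).
The posterior predictive for a window of length T is Negative Binomial with variance T·α'·(β'+T)/β'² = 3·192·79/5776 = 2844/361.

2844/361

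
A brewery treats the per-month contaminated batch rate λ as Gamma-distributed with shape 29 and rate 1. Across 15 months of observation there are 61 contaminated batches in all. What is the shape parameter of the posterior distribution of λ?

Total count 61 over total exposure 15 months.
Conjugate update: add total count to the shape and total exposure to the rate, giving Gamma(90, 16).

90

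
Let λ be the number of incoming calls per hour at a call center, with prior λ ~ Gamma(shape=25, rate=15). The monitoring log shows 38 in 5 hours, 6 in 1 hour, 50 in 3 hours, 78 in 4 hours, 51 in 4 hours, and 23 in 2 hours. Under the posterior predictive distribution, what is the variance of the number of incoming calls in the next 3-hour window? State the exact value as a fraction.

Total count: 38 + 6 + 50 + 78 + 51 + 23 = 246.
Total exposure: 5 + 1 + 3 + 4 + 4 + 2 = 19 hours.
Posterior: α' = 25 + 246 = 271, β' = 15 + 19 = 34.
The posterior predictive for a window of length T is Negative Binomial with variance T·α'·(β'+T)/β'² = 3·271·37/1156 = 30081/1156.

30081/1156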